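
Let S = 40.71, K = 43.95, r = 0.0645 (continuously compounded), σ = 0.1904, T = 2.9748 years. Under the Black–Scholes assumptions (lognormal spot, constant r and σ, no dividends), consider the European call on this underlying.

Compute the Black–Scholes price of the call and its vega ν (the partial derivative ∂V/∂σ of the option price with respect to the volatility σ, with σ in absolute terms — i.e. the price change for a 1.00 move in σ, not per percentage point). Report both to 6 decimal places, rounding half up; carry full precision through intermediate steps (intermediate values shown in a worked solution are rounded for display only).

σ√T = 0.1904·√2.9748 = 0.328394
d₁ = (ln(S/K) + (r+σ²/2)T) / (σ√T) = (ln(40.71/43.95) + (0.0645+0.1904²/2)·2.9748) / 0.328394 = (-0.076579 + 0.245796) / 0.328394 = 0.515286
d₂ = d₁ − σ√T = 0.515286 − 0.328394 = 0.186892
e^{−rT} = e^{−0.0645·2.9748} = 0.825410
N(d₁) = 0.696824,  N(d₂) = 0.574127
Call price V = S·N(d₁) − K·e^{−rT}·N(d₂) = 28.367687 − 20.827494 = 7.540193
φ(d₁) = (1/√(2π))·e^{−d₁²/2} = 0.349344
ν = S·φ(d₁)·√T = 24.529184

price = 7.540193
ν = 24.529184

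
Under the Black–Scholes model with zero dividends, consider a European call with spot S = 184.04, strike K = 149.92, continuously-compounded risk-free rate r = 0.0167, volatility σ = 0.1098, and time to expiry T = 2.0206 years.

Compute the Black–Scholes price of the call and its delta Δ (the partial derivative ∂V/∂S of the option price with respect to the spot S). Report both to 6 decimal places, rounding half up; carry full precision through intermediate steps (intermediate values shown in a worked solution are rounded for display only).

σ√T = 0.1098·√2.0206 = 0.156078
d₁ = (ln(S/K) + (r+σ²/2)T) / (σ√T) = (ln(184.04/149.92) + (0.0167+0.1098²/2)·2.0206) / 0.156078 = (0.205051 + 0.045924) / 0.156078 = 1.608011
d₂ = d₁ − σ√T = 1.608011 − 0.156078 = 1.451932
e^{−rT} = e^{−0.0167·2.0206} = 0.966819
N(d₁) = 0.946084,  N(d₂) = 0.926740
Call price V = S·N(d₁) − K·e^{−rT}·N(d₂) = 174.117219 − 134.326759 = 39.790460
Δ = N(d₁) = 0.946084

price = 39.790460
Δ = 0.946084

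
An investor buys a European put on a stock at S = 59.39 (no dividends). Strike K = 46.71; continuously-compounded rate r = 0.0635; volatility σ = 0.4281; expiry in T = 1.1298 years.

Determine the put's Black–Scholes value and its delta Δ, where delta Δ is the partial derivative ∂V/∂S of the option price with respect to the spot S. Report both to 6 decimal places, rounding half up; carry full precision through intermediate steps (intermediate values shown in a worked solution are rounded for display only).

price = 3.337019
Δ = -0.180627

σ√T = 0.4281·√1.1298 = 0.455036
d₁ = (ln(S/K) + (r+σ²/2)T) / (σ√T) = (ln(59.39/46.71) + (0.0635+0.4281²/2)·1.1298) / 0.455036 = (0.240168 + 0.175271) / 0.455036 = 0.912980
d₂ = d₁ − σ√T = 0.912980 − 0.455036 = 0.457943
e^{−rT} = e^{−0.0635·1.1298} = 0.930771
N(−d₁) = 0.180627,  N(−d₂) = 0.323497
Put price V = K·e^{−rT}·N(−d₂) − S·N(−d₁) = 14.064432 − 10.727414 = 3.337019
Δ = −N(−d₁) = -0.180627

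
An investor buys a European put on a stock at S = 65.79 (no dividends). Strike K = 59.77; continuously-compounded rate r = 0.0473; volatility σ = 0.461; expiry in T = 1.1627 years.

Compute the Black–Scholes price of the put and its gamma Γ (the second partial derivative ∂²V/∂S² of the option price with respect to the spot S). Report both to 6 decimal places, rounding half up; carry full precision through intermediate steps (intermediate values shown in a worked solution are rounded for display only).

σ√T = 0.461·√1.1627 = 0.497090
d₁ = (ln(S/K) + (r+σ²/2)T) / (σ√T) = (ln(65.79/59.77) + (0.0473+0.461²/2)·1.1627) / 0.497090 = (0.095964 + 0.178545) / 0.497090 = 0.552232
d₂ = d₁ − σ√T = 0.552232 − 0.497090 = 0.055142
e^{−rT} = e^{−0.0473·1.1627} = 0.946489
N(−d₁) = 0.290395,  N(−d₂) = 0.478013
Put price V = K·e^{−rT}·N(−d₂) − S·N(−d₁) = 27.041966 − 19.105070 = 7.936896
φ(d₁) = (1/√(2π))·e^{−d₁²/2} = 0.342522
Γ = φ(d₁) / (S·σ·√T) = 0.010474

price = 7.936896
Γ = 0.010474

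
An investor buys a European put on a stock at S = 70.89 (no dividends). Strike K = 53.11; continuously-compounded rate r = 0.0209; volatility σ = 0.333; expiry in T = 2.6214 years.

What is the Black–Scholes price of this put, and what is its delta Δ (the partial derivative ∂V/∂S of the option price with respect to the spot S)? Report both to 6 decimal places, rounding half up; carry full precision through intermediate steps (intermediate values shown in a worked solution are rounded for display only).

price = 5.007549
Δ = -0.182261

σ√T = 0.333·√2.6214 = 0.539152
d₁ = (ln(S/K) + (r+σ²/2)T) / (σ√T) = (ln(70.89/53.11) + (0.0209+0.333²/2)·2.6214) / 0.539152 = (0.288764 + 0.200129) / 0.539152 = 0.906783
d₂ = d₁ − σ√T = 0.906783 − 0.539152 = 0.367632
e^{−rT} = e^{−0.0209·2.6214} = 0.946687
N(−d₁) = 0.182261,  N(−d₂) = 0.356574
Put price V = K·e^{−rT}·N(−d₂) − S·N(−d₁) = 17.928011 − 12.920462 = 5.007549
Δ = −N(−d₁) = -0.182261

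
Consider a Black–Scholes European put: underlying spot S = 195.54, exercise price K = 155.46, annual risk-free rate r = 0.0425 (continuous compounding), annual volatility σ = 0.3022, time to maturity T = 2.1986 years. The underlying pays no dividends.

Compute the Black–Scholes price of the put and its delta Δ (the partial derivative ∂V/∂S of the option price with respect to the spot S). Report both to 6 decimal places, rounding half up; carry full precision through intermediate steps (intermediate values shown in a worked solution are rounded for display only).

price = 10.143350
Δ = -0.172464

σ√T = 0.3022·√2.1986 = 0.448092
d₁ = (ln(S/K) + (r+σ²/2)T) / (σ√T) = (ln(195.54/155.46) + (0.0425+0.3022²/2)·2.1986) / 0.448092 = (0.229376 + 0.193834) / 0.448092 = 0.944471
d₂ = d₁ − σ√T = 0.944471 − 0.448092 = 0.496379
e^{−rT} = e^{−0.0425·2.1986} = 0.910792
N(−d₁) = 0.172464,  N(−d₂) = 0.309814
Put price V = K·e^{−rT}·N(−d₂) − S·N(−d₁) = 43.867046 − 33.723696 = 10.143350
Δ = −N(−d₁) = -0.172464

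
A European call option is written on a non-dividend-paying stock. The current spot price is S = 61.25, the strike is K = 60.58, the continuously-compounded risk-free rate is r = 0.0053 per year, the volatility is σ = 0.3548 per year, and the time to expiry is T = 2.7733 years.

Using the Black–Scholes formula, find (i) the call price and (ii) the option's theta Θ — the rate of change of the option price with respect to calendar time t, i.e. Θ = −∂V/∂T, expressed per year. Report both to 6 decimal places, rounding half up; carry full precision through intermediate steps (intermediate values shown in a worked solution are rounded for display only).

σ√T = 0.3548·√2.7733 = 0.590857
d₁ = (ln(S/K) + (r+σ²/2)T) / (σ√T) = (ln(61.25/60.58) + (0.0053+0.3548²/2)·2.7733) / 0.590857 = (0.010999 + 0.189254) / 0.590857 = 0.338920
d₂ = d₁ − σ√T = 0.338920 − 0.590857 = -0.251936
e^{−rT} = e^{−0.0053·2.7733} = 0.985409
N(d₁) = 0.632665,  N(d₂) = 0.400545
Call price V = S·N(d₁) − K·e^{−rT}·N(d₂) = 38.750737 − 23.910975 = 14.839762
φ(d₁) = (1/√(2π))·e^{−d₁²/2} = 0.376675
Θ = −S·φ(d₁)·σ/(2√T) − r·K·e^{−rT}·N(d₂) = −2.457697 − 0.126728 = -2.584425

price = 14.839762
Θ = -2.584425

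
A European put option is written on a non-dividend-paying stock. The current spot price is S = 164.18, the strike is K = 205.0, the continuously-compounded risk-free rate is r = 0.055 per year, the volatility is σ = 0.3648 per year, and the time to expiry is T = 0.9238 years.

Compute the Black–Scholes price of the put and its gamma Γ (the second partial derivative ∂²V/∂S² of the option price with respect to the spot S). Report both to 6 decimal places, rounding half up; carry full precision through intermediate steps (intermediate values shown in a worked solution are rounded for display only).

σ√T = 0.3648·√0.9238 = 0.350626
d₁ = (ln(S/K) + (r+σ²/2)T) / (σ√T) = (ln(164.18/205.0) + (0.055+0.3648²/2)·0.9238) / 0.350626 = (-0.222047 + 0.112278) / 0.350626 = -0.313064
d₂ = d₁ − σ√T = -0.313064 − 0.350626 = -0.663690
e^{−rT} = e^{−0.055·0.9238} = 0.950460
N(−d₁) = 0.622884,  N(−d₂) = 0.746556
Put price V = K·e^{−rT}·N(−d₂) − S·N(−d₁) = 145.462138 − 102.265107 = 43.197031
φ(d₁) = (1/√(2π))·e^{−d₁²/2} = 0.379864
Γ = φ(d₁) / (S·σ·√T) = 0.006599

price = 43.197031
Γ = 0.006599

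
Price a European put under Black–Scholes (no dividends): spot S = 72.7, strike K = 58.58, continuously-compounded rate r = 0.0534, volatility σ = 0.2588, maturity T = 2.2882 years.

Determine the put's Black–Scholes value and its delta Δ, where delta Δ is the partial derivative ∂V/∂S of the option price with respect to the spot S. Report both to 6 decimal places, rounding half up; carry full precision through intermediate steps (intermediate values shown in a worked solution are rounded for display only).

σ√T = 0.2588·√2.2882 = 0.391482
d₁ = (ln(S/K) + (r+σ²/2)T) / (σ√T) = (ln(72.7/58.58) + (0.0534+0.2588²/2)·2.2882) / 0.391482 = (0.215948 + 0.198819) / 0.391482 = 1.059480
d₂ = d₁ − σ√T = 1.059480 − 0.391482 = 0.667998
e^{−rT} = e^{−0.0534·2.2882} = 0.884980
N(−d₁) = 0.144691,  N(−d₂) = 0.252067
Put price V = K·e^{−rT}·N(−d₂) − S·N(−d₁) = 13.067710 − 10.519009 = 2.548701
Δ = −N(−d₁) = -0.144691

price = 2.548701
Δ = -0.144691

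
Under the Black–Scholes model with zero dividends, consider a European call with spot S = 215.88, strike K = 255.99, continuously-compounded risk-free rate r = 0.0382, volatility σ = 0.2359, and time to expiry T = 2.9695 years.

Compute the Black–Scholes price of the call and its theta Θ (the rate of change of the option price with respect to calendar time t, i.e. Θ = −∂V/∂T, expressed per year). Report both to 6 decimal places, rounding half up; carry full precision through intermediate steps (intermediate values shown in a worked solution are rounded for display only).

σ√T = 0.2359·√2.9695 = 0.406508
d₁ = (ln(S/K) + (r+σ²/2)T) / (σ√T) = (ln(215.88/255.99) + (0.0382+0.2359²/2)·2.9695) / 0.406508 = (-0.170416 + 0.196059) / 0.406508 = 0.063083
d₂ = d₁ − σ√T = 0.063083 − 0.406508 = -0.343425
e^{−rT} = e^{−0.0382·2.9695} = 0.892762
N(d₁) = 0.525150,  N(d₂) = 0.365639
Call price V = S·N(d₁) − K·e^{−rT}·N(d₂) = 113.369340 − 83.562536 = 29.806804
φ(d₁) = (1/√(2π))·e^{−d₁²/2} = 0.398149
Θ = −S·φ(d₁)·σ/(2√T) − r·K·e^{−rT}·N(d₂) = −5.883214 − 3.192089 = -9.075303

price = 29.806804
Θ = -9.075303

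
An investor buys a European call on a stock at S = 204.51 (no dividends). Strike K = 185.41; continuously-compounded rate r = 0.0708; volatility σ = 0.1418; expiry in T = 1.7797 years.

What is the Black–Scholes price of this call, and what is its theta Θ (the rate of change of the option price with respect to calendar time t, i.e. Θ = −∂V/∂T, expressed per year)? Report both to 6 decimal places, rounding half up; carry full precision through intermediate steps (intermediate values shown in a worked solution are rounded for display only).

σ√T = 0.1418·√1.7797 = 0.189169
d₁ = (ln(S/K) + (r+σ²/2)T) / (σ√T) = (ln(204.51/185.41) + (0.0708+0.1418²/2)·1.7797) / 0.189169 = (0.098047 + 0.143895) / 0.189169 = 1.278976
d₂ = d₁ − σ√T = 1.278976 − 0.189169 = 1.089807
e^{−rT} = e^{−0.0708·1.7797} = 0.881612
N(d₁) = 0.899547,  N(d₂) = 0.862101
Call price V = S·N(d₁) − K·e^{−rT}·N(d₂) = 183.966417 − 140.918821 = 43.047595
φ(d₁) = (1/√(2π))·e^{−d₁²/2} = 0.176078
Θ = −S·φ(d₁)·σ/(2√T) − r·K·e^{−rT}·N(d₂) = −1.913781 − 9.977053 = -11.890834

price = 43.047595
Θ = -11.890834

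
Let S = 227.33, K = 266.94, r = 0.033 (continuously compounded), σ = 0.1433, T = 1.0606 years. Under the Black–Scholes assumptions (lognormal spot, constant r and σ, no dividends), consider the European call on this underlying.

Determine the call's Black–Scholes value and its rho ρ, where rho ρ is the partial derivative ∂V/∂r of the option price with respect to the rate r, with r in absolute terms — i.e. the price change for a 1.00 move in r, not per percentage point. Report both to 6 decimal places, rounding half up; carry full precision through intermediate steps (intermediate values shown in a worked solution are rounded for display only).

price = 3.913579
ρ = 48.519481

σ√T = 0.1433·√1.0606 = 0.147578
d₁ = (ln(S/K) + (r+σ²/2)T) / (σ√T) = (ln(227.33/266.94) + (0.033+0.1433²/2)·1.0606) / 0.147578 = (-0.160621 + 0.045889) / 0.147578 = -0.777431
d₂ = d₁ − σ√T = -0.777431 − 0.147578 = -0.925009
e^{−rT} = e^{−0.033·1.0606} = 0.965606
N(d₁) = 0.218452,  N(d₂) = 0.177481
Call price V = S·N(d₁) − K·e^{−rT}·N(d₂) = 49.660779 − 45.747200 = 3.913579
ρ = K·T·e^{−rT}·N(d₂) = 48.519481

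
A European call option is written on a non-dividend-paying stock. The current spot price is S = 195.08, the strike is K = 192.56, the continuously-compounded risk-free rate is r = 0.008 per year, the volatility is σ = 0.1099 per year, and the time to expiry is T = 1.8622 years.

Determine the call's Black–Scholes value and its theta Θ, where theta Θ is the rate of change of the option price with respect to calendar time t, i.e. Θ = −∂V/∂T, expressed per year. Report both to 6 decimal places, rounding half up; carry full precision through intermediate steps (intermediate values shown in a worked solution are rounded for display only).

price = 14.382092
Θ = -3.854835

σ√T = 0.1099·√1.8622 = 0.149972
d₁ = (ln(S/K) + (r+σ²/2)T) / (σ√T) = (ln(195.08/192.56) + (0.008+0.1099²/2)·1.8622) / 0.149972 = (0.013002 + 0.026143) / 0.149972 = 0.261017
d₂ = d₁ − σ√T = 0.261017 − 0.149972 = 0.111045
e^{−rT} = e^{−0.008·1.8622} = 0.985213
N(d₁) = 0.602960,  N(d₂) = 0.544210
Call price V = S·N(d₁) − K·e^{−rT}·N(d₂) = 117.625531 − 103.243439 = 14.382092
φ(d₁) = (1/√(2π))·e^{−d₁²/2} = 0.385581
Θ = −S·φ(d₁)·σ/(2√T) − r·K·e^{−rT}·N(d₂) = −3.028887 − 0.825948 = -3.854835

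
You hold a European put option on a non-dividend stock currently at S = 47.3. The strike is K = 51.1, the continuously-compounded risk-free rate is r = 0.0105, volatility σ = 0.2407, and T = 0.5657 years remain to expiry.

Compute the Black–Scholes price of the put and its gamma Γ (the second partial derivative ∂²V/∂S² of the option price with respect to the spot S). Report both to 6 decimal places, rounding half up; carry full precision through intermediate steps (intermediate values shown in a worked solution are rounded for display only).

price = 5.556574
Γ = 0.044491

σ√T = 0.2407·√0.5657 = 0.181038
d₁ = (ln(S/K) + (r+σ²/2)T) / (σ√T) = (ln(47.3/51.1) + (0.0105+0.2407²/2)·0.5657) / 0.181038 = (-0.077274 + 0.022327) / 0.181038 = -0.303511
d₂ = d₁ − σ√T = -0.303511 − 0.181038 = -0.484549
e^{−rT} = e^{−0.0105·0.5657} = 0.994078
N(−d₁) = 0.619250,  N(−d₂) = 0.686002
Put price V = K·e^{−rT}·N(−d₂) − S·N(−d₁) = 34.847094 − 29.290520 = 5.556574
φ(d₁) = (1/√(2π))·e^{−d₁²/2} = 0.380984
Γ = φ(d₁) / (S·σ·√T) = 0.044491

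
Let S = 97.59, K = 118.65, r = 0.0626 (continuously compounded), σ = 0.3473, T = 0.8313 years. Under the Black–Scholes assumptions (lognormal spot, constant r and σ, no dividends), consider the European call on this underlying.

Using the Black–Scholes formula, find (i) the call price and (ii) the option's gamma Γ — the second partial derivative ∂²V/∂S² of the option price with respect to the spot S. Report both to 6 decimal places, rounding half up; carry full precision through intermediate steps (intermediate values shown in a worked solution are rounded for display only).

σ√T = 0.3473·√0.8313 = 0.316653
d₁ = (ln(S/K) + (r+σ²/2)T) / (σ√T) = (ln(97.59/118.65) + (0.0626+0.3473²/2)·0.8313) / 0.316653 = (-0.195403 + 0.102174) / 0.316653 = -0.294420
d₂ = d₁ − σ√T = -0.294420 − 0.316653 = -0.611073
e^{−rT} = e^{−0.0626·0.8313} = 0.949291
N(d₁) = 0.384218,  N(d₂) = 0.270576
Call price V = S·N(d₁) − K·e^{−rT}·N(d₂) = 37.495882 − 30.475860 = 7.020022
φ(d₁) = (1/√(2π))·e^{−d₁²/2} = 0.382021
Γ = φ(d₁) / (S·σ·√T) = 0.012362

price = 7.020022
Γ = 0.012362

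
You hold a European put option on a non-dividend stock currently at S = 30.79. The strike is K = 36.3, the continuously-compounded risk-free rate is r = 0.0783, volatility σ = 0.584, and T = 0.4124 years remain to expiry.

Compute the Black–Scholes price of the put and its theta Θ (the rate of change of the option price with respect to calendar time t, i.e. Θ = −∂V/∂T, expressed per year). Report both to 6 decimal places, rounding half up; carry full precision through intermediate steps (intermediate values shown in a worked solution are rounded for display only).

price = 7.380258
Θ = -3.567817

σ√T = 0.584·√0.4124 = 0.375035
d₁ = (ln(S/K) + (r+σ²/2)T) / (σ√T) = (ln(30.79/36.3) + (0.0783+0.584²/2)·0.4124) / 0.375035 = (-0.164628 + 0.102617) / 0.375035 = -0.165347
d₂ = d₁ − σ√T = -0.165347 − 0.375035 = -0.540383
e^{−rT} = e^{−0.0783·0.4124} = 0.968225
N(−d₁) = 0.565665,  N(−d₂) = 0.705533
Put price V = K·e^{−rT}·N(−d₂) − S·N(−d₁) = 24.797075 − 17.416817 = 7.380258
φ(d₁) = (1/√(2π))·e^{−d₁²/2} = 0.393526
Θ = −S·φ(d₁)·σ/(2√T) + r·K·e^{−rT}·N(−d₂) = −5.509428 + 1.941611 = -3.567817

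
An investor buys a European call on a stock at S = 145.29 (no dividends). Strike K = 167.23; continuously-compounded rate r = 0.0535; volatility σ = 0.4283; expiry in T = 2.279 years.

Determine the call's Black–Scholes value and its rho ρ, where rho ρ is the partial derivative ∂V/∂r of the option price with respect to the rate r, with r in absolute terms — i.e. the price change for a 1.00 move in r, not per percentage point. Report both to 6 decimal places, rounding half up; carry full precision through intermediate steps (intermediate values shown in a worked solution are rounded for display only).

σ√T = 0.4283·√2.279 = 0.646577
d₁ = (ln(S/K) + (r+σ²/2)T) / (σ√T) = (ln(145.29/167.23) + (0.0535+0.4283²/2)·2.279) / 0.646577 = (-0.140638 + 0.330957) / 0.646577 = 0.294349
d₂ = d₁ − σ√T = 0.294349 − 0.646577 = -0.352228
e^{−rT} = e^{−0.0535·2.279} = 0.885213
N(d₁) = 0.615754,  N(d₂) = 0.362333
Call price V = S·N(d₁) − K·e^{−rT}·N(d₂) = 89.462932 − 53.637765 = 35.825167
ρ = K·T·e^{−rT}·N(d₂) = 122.240466

price = 35.825167
ρ = 122.240466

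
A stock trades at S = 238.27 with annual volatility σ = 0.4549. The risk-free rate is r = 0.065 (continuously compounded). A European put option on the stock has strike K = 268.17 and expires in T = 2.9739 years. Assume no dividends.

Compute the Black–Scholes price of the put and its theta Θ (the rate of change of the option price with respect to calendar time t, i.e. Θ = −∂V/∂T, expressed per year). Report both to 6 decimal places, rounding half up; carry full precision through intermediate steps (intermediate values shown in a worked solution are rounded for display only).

σ√T = 0.4549·√2.9739 = 0.784475
d₁ = (ln(S/K) + (r+σ²/2)T) / (σ√T) = (ln(238.27/268.17) + (0.065+0.4549²/2)·2.9739) / 0.784475 = (-0.118217 + 0.501004) / 0.784475 = 0.487954
d₂ = d₁ − σ√T = 0.487954 − 0.784475 = -0.296521
e^{−rT} = e^{−0.065·2.9739} = 0.824232
N(−d₁) = 0.312791,  N(−d₂) = 0.616584
Put price V = K·e^{−rT}·N(−d₂) − S·N(−d₁) = 136.286184 − 74.528796 = 61.757388
φ(d₁) = (1/√(2π))·e^{−d₁²/2} = 0.354167
Θ = −S·φ(d₁)·σ/(2√T) + r·K·e^{−rT}·N(−d₂) = −11.130117 + 8.858602 = -2.271515

price = 61.757388
Θ = -2.271515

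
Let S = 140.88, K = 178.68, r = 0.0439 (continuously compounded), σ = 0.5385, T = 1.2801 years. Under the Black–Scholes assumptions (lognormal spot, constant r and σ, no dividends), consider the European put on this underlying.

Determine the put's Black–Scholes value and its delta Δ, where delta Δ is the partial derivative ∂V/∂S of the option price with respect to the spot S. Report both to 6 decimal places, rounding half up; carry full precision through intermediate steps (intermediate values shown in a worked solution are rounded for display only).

price = 52.671018
Δ = -0.497308

σ√T = 0.5385·√1.2801 = 0.609267
d₁ = (ln(S/K) + (r+σ²/2)T) / (σ√T) = (ln(140.88/178.68) + (0.0439+0.5385²/2)·1.2801) / 0.609267 = (-0.237688 + 0.241800) / 0.609267 = 0.006748
d₂ = d₁ − σ√T = 0.006748 − 0.609267 = -0.602519
e^{−rT} = e^{−0.0439·1.2801} = 0.945353
N(−d₁) = 0.497308,  N(−d₂) = 0.726586
Put price V = K·e^{−rT}·N(−d₂) − S·N(−d₁) = 122.731748 − 70.060730 = 52.671018
Δ = −N(−d₁) = -0.497308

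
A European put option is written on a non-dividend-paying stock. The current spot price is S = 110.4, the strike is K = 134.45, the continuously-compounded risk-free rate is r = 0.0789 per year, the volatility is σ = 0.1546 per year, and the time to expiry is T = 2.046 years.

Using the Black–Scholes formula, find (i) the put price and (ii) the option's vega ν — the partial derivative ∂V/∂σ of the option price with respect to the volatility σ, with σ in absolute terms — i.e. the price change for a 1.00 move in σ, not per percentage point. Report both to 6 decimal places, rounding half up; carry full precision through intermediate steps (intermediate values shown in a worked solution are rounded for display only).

σ√T = 0.1546·√2.046 = 0.221137
d₁ = (ln(S/K) + (r+σ²/2)T) / (σ√T) = (ln(110.4/134.45) + (0.0789+0.1546²/2)·2.046) / 0.221137 = (-0.197082 + 0.185880) / 0.221137 = -0.050656
d₂ = d₁ − σ√T = -0.050656 − 0.221137 = -0.271794
e^{−rT} = e^{−0.0789·2.046} = 0.850927
N(−d₁) = 0.520200,  N(−d₂) = 0.607110
Put price V = K·e^{−rT}·N(−d₂) − S·N(−d₁) = 69.457640 − 57.430105 = 12.027536
φ(d₁) = (1/√(2π))·e^{−d₁²/2} = 0.398431
ν = S·φ(d₁)·√T = 62.917976

price = 12.027536
ν = 62.917976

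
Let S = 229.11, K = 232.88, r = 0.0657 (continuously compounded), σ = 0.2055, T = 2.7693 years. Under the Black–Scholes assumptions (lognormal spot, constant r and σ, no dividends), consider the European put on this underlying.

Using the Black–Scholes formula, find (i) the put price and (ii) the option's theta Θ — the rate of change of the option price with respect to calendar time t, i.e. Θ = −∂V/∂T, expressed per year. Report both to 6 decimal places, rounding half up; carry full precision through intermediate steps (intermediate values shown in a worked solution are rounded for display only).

σ√T = 0.2055·√2.7693 = 0.341977
d₁ = (ln(S/K) + (r+σ²/2)T) / (σ√T) = (ln(229.11/232.88) + (0.0657+0.2055²/2)·2.7693) / 0.341977 = (-0.016321 + 0.240417) / 0.341977 = 0.655296
d₂ = d₁ − σ√T = 0.655296 − 0.341977 = 0.313319
e^{−rT} = e^{−0.0657·2.7693} = 0.833649
N(−d₁) = 0.256139,  N(−d₂) = 0.377019
Put price V = K·e^{−rT}·N(−d₂) − S·N(−d₁) = 73.194563 − 58.683927 = 14.510635
φ(d₁) = (1/√(2π))·e^{−d₁²/2} = 0.321858
Θ = −S·φ(d₁)·σ/(2√T) + r·K·e^{−rT}·N(−d₂) = −4.553079 + 4.808883 = 0.255804

price = 14.510635
Θ = 0.255804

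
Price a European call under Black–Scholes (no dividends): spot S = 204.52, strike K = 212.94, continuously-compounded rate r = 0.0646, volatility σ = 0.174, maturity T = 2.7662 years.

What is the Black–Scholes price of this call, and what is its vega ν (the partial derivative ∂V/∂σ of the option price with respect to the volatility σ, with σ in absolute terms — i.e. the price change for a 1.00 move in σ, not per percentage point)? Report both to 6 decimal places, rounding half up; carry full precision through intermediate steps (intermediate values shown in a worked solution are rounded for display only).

price = 37.669083
ν = 111.781172

σ√T = 0.174·√2.7662 = 0.289395
d₁ = (ln(S/K) + (r+σ²/2)T) / (σ√T) = (ln(204.52/212.94) + (0.0646+0.174²/2)·2.7662) / 0.289395 = (-0.040345 + 0.220571) / 0.289395 = 0.622770
d₂ = d₁ − σ√T = 0.622770 − 0.289395 = 0.333375
e^{−rT} = e^{−0.0646·2.7662} = 0.836360
N(d₁) = 0.733282,  N(d₂) = 0.630574
Call price V = S·N(d₁) − K·e^{−rT}·N(d₂) = 149.970882 − 112.301799 = 37.669083
φ(d₁) = (1/√(2π))·e^{−d₁²/2} = 0.328618
ν = S·φ(d₁)·√T = 111.781172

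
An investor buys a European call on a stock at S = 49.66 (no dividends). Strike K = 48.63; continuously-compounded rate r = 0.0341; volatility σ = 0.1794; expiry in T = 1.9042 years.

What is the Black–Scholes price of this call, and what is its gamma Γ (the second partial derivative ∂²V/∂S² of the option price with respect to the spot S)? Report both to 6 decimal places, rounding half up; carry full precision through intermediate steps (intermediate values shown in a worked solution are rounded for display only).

price = 7.012267
Γ = 0.029047

σ√T = 0.1794·√1.9042 = 0.247559
d₁ = (ln(S/K) + (r+σ²/2)T) / (σ√T) = (ln(49.66/48.63) + (0.0341+0.1794²/2)·1.9042) / 0.247559 = (0.020959 + 0.095576) / 0.247559 = 0.470737
d₂ = d₁ − σ√T = 0.470737 − 0.247559 = 0.223178
e^{−rT} = e^{−0.0341·1.9042} = 0.937130
N(d₁) = 0.681086,  N(d₂) = 0.588301
Call price V = S·N(d₁) − K·e^{−rT}·N(d₂) = 33.822711 − 26.810444 = 7.012267
φ(d₁) = (1/√(2π))·e^{−d₁²/2} = 0.357102
Γ = φ(d₁) / (S·σ·√T) = 0.029047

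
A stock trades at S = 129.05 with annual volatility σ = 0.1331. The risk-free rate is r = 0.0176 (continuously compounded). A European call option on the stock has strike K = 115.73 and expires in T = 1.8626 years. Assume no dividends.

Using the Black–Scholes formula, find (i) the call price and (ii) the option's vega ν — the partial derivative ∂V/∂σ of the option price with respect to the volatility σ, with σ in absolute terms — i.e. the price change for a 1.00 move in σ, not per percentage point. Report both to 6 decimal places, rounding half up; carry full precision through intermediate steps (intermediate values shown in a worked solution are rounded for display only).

σ√T = 0.1331·√1.8626 = 0.181651
d₁ = (ln(S/K) + (r+σ²/2)T) / (σ√T) = (ln(129.05/115.73) + (0.0176+0.1331²/2)·1.8626) / 0.181651 = (0.108940 + 0.049280) / 0.181651 = 0.871013
d₂ = d₁ − σ√T = 0.871013 − 0.181651 = 0.689362
e^{−rT} = e^{−0.0176·1.8626} = 0.967750
N(d₁) = 0.808126,  N(d₂) = 0.754702
Call price V = S·N(d₁) − K·e^{−rT}·N(d₂) = 104.288709 − 84.524886 = 19.763823
φ(d₁) = (1/√(2π))·e^{−d₁²/2} = 0.273004
ν = S·φ(d₁)·√T = 48.082417

price = 19.763823
ν = 48.082417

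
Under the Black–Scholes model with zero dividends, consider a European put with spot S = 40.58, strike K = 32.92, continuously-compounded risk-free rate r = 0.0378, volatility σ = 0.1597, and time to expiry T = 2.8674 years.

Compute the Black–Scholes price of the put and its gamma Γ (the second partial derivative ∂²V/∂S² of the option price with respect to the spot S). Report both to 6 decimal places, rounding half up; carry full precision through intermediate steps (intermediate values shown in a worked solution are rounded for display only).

σ√T = 0.1597·√2.8674 = 0.270426
d₁ = (ln(S/K) + (r+σ²/2)T) / (σ√T) = (ln(40.58/32.92) + (0.0378+0.1597²/2)·2.8674) / 0.270426 = (0.209195 + 0.144953) / 0.270426 = 1.309591
d₂ = d₁ − σ√T = 1.309591 − 0.270426 = 1.039164
e^{−rT} = e^{−0.0378·2.8674} = 0.897280
N(−d₁) = 0.095167,  N(−d₂) = 0.149364
Put price V = K·e^{−rT}·N(−d₂) − S·N(−d₁) = 4.411985 − 3.861883 = 0.550101
φ(d₁) = (1/√(2π))·e^{−d₁²/2} = 0.169237
Γ = φ(d₁) / (S·σ·√T) = 0.015422

price = 0.550101
Γ = 0.015422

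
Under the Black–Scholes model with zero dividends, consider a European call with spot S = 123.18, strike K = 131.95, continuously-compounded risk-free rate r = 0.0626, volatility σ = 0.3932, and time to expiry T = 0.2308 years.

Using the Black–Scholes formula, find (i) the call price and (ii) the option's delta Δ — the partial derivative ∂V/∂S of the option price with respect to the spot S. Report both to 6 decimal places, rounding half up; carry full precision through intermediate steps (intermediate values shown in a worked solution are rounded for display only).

price = 6.479260
Δ = 0.423419

σ√T = 0.3932·√0.2308 = 0.188900
d₁ = (ln(S/K) + (r+σ²/2)T) / (σ√T) = (ln(123.18/131.95) + (0.0626+0.3932²/2)·0.2308) / 0.188900 = (-0.068776 + 0.032290) / 0.188900 = -0.193154
d₂ = d₁ − σ√T = -0.193154 − 0.188900 = -0.382054
e^{−rT} = e^{−0.0626·0.2308} = 0.985656
N(d₁) = 0.423419,  N(d₂) = 0.351211
Call price V = S·N(d₁) − K·e^{−rT}·N(d₂) = 52.156780 − 45.677520 = 6.479260
Δ = N(d₁) = 0.423419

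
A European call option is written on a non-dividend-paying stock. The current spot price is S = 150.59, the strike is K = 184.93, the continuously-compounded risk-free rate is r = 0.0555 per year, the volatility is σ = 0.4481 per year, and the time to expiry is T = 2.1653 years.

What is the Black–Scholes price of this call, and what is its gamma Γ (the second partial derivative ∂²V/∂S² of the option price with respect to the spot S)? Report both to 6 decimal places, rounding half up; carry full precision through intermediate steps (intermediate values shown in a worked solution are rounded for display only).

σ√T = 0.4481·√2.1653 = 0.659377
d₁ = (ln(S/K) + (r+σ²/2)T) / (σ√T) = (ln(150.59/184.93) + (0.0555+0.4481²/2)·2.1653) / 0.659377 = (-0.205416 + 0.337563) / 0.659377 = 0.200412
d₂ = d₁ − σ√T = 0.200412 − 0.659377 = -0.458966
e^{−rT} = e^{−0.0555·2.1653} = 0.886766
N(d₁) = 0.579421,  N(d₂) = 0.323129
Call price V = S·N(d₁) − K·e^{−rT}·N(d₂) = 87.254959 − 52.989876 = 34.265084
φ(d₁) = (1/√(2π))·e^{−d₁²/2} = 0.391010
Γ = φ(d₁) / (S·σ·√T) = 0.003938

price = 34.265084
Γ = 0.003938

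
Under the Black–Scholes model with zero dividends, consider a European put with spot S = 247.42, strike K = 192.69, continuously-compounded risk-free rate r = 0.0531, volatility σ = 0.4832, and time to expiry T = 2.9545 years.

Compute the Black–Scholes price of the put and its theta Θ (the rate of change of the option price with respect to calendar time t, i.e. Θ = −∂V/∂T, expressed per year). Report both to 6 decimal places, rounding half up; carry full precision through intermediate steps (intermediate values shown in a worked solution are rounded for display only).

price = 32.257052
Θ = -5.097481

σ√T = 0.4832·√2.9545 = 0.830556
d₁ = (ln(S/K) + (r+σ²/2)T) / (σ√T) = (ln(247.42/192.69) + (0.0531+0.4832²/2)·2.9545) / 0.830556 = (0.250005 + 0.501796) / 0.830556 = 0.905177
d₂ = d₁ − σ√T = 0.905177 − 0.830556 = 0.074621
e^{−rT} = e^{−0.0531·2.9545} = 0.854803
N(−d₁) = 0.182686,  N(−d₂) = 0.470258
Put price V = K·e^{−rT}·N(−d₂) − S·N(−d₁) = 77.457175 − 45.200123 = 32.257052
φ(d₁) = (1/√(2π))·e^{−d₁²/2} = 0.264845
Θ = −S·φ(d₁)·σ/(2√T) + r·K·e^{−rT}·N(−d₂) = −9.210457 + 4.112976 = -5.097481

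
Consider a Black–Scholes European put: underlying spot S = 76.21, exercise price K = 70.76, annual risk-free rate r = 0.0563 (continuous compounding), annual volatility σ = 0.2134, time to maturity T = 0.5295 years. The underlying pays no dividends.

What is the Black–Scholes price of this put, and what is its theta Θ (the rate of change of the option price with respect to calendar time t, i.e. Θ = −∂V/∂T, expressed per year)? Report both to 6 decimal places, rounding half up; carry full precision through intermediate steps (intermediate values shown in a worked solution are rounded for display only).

σ√T = 0.2134·√0.5295 = 0.155284
d₁ = (ln(S/K) + (r+σ²/2)T) / (σ√T) = (ln(76.21/70.76) + (0.0563+0.2134²/2)·0.5295) / 0.155284 = (0.074199 + 0.041867) / 0.155284 = 0.747444
d₂ = d₁ − σ√T = 0.747444 − 0.155284 = 0.592160
e^{−rT} = e^{−0.0563·0.5295} = 0.970629
N(−d₁) = 0.227398,  N(−d₂) = 0.276872
Put price V = K·e^{−rT}·N(−d₂) − S·N(−d₁) = 19.016032 − 17.329988 = 1.686045
φ(d₁) = (1/√(2π))·e^{−d₁²/2} = 0.301714
Θ = −S·φ(d₁)·σ/(2√T) + r·K·e^{−rT}·N(−d₂) = −3.371625 + 1.070603 = -2.301023

price = 1.686045
Θ = -2.301023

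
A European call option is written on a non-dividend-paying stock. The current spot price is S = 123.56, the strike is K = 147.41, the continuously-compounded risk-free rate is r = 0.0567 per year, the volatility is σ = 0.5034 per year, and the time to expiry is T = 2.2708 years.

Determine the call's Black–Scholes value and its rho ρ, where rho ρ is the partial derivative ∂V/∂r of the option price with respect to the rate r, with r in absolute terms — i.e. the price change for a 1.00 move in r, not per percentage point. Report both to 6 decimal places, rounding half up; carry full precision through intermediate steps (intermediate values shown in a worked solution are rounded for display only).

σ√T = 0.5034·√2.2708 = 0.758582
d₁ = (ln(S/K) + (r+σ²/2)T) / (σ√T) = (ln(123.56/147.41) + (0.0567+0.5034²/2)·2.2708) / 0.758582 = (-0.176491 + 0.416478) / 0.758582 = 0.316362
d₂ = d₁ − σ√T = 0.316362 − 0.758582 = -0.442220
e^{−rT} = e^{−0.0567·2.2708} = 0.879190
N(d₁) = 0.624136,  N(d₂) = 0.329165
Call price V = S·N(d₁) − K·e^{−rT}·N(d₂) = 77.118278 − 42.660250 = 34.458029
ρ = K·T·e^{−rT}·N(d₂) = 96.872895

price = 34.458029
ρ = 96.872895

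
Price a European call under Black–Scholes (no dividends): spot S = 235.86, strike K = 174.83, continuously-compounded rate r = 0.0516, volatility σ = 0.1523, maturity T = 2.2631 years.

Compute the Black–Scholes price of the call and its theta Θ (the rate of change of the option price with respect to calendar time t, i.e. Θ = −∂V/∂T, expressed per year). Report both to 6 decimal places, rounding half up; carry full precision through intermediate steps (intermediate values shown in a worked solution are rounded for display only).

σ√T = 0.1523·√2.2631 = 0.229114
d₁ = (ln(S/K) + (r+σ²/2)T) / (σ√T) = (ln(235.86/174.83) + (0.0516+0.1523²/2)·2.2631) / 0.229114 = (0.299424 + 0.143023) / 0.229114 = 1.931121
d₂ = d₁ − σ√T = 1.931121 − 0.229114 = 1.702007
e^{−rT} = e^{−0.0516·2.2631} = 0.889785
N(d₁) = 0.973266,  N(d₂) = 0.955623
Call price V = S·N(d₁) − K·e^{−rT}·N(d₂) = 229.554503 − 148.657685 = 80.896818
φ(d₁) = (1/√(2π))·e^{−d₁²/2} = 0.061819
Θ = −S·φ(d₁)·σ/(2√T) − r·K·e^{−rT}·N(d₂) = −0.738059 − 7.670737 = -8.408795

price = 80.896818
Θ = -8.408795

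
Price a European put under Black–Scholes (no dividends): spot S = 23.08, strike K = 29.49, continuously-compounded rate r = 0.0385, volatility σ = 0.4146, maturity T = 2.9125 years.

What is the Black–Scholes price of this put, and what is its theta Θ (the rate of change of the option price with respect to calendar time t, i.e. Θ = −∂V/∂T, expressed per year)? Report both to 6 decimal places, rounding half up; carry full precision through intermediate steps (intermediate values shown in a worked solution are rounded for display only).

price = 8.591355
Θ = -0.386633

σ√T = 0.4146·√2.9125 = 0.707558
d₁ = (ln(S/K) + (r+σ²/2)T) / (σ√T) = (ln(23.08/29.49) + (0.0385+0.4146²/2)·2.9125) / 0.707558 = (-0.245085 + 0.362451) / 0.707558 = 0.165874
d₂ = d₁ − σ√T = 0.165874 − 0.707558 = -0.541684
e^{−rT} = e^{−0.0385·2.9125} = 0.893927
N(−d₁) = 0.434128,  N(−d₂) = 0.705982
Put price V = K·e^{−rT}·N(−d₂) − S·N(−d₁) = 18.611026 − 10.019671 = 8.591355
φ(d₁) = (1/√(2π))·e^{−d₁²/2} = 0.393492
Θ = −S·φ(d₁)·σ/(2√T) + r·K·e^{−rT}·N(−d₂) = −1.103158 + 0.716525 = -0.386633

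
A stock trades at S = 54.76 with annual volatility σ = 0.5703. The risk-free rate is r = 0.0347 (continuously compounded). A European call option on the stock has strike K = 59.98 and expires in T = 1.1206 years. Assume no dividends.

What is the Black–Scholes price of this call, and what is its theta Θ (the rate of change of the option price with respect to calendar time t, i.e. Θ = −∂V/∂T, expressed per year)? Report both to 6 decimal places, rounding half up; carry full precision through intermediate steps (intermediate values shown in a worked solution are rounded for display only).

price = 11.921007
Θ = -6.448154

σ√T = 0.5703·√1.1206 = 0.603710
d₁ = (ln(S/K) + (r+σ²/2)T) / (σ√T) = (ln(54.76/59.98) + (0.0347+0.5703²/2)·1.1206) / 0.603710 = (-0.091051 + 0.221118) / 0.603710 = 0.215446
d₂ = d₁ − σ√T = 0.215446 − 0.603710 = -0.388265
e^{−rT} = e^{−0.0347·1.1206} = 0.961861
N(d₁) = 0.585290,  N(d₂) = 0.348910
Call price V = S·N(d₁) − K·e^{−rT}·N(d₂) = 32.050484 − 20.129476 = 11.921007
φ(d₁) = (1/√(2π))·e^{−d₁²/2} = 0.389790
Θ = −S·φ(d₁)·σ/(2√T) − r·K·e^{−rT}·N(d₂) = −5.749662 − 0.698493 = -6.448154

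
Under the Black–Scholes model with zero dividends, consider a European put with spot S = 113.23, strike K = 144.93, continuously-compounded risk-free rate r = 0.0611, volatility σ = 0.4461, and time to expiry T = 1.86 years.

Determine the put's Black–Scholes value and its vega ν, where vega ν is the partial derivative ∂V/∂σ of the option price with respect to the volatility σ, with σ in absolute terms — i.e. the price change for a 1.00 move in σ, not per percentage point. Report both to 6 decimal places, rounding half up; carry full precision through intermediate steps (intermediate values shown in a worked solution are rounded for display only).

σ√T = 0.4461·√1.86 = 0.608399
d₁ = (ln(S/K) + (r+σ²/2)T) / (σ√T) = (ln(113.23/144.93) + (0.0611+0.4461²/2)·1.86) / 0.608399 = (-0.246830 + 0.298721) / 0.608399 = 0.085291
d₂ = d₁ − σ√T = 0.085291 − 0.608399 = -0.523108
e^{−rT} = e^{−0.0611·1.86} = 0.892574
N(−d₁) = 0.466015,  N(−d₂) = 0.699550
Put price V = K·e^{−rT}·N(−d₂) − S·N(−d₁) = 90.494360 − 52.766871 = 37.727490
φ(d₁) = (1/√(2π))·e^{−d₁²/2} = 0.397494
ν = S·φ(d₁)·√T = 61.383039

price = 37.727490
ν = 61.383039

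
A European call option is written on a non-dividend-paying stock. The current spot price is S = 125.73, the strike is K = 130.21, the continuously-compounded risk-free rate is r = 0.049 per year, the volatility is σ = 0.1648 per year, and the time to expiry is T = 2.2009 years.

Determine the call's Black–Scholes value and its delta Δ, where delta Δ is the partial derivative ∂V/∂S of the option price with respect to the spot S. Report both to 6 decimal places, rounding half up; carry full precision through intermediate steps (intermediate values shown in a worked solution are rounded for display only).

price = 16.736019
Δ = 0.662809

σ√T = 0.1648·√2.2009 = 0.244488
d₁ = (ln(S/K) + (r+σ²/2)T) / (σ√T) = (ln(125.73/130.21) + (0.049+0.1648²/2)·2.2009) / 0.244488 = (-0.035012 + 0.137731) / 0.244488 = 0.420141
d₂ = d₁ − σ√T = 0.420141 − 0.244488 = 0.175653
e^{−rT} = e^{−0.049·2.2009} = 0.897768
N(d₁) = 0.662809,  N(d₂) = 0.569717
Call price V = S·N(d₁) − K·e^{−rT}·N(d₂) = 83.334965 − 66.598946 = 16.736019
Δ = N(d₁) = 0.662809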